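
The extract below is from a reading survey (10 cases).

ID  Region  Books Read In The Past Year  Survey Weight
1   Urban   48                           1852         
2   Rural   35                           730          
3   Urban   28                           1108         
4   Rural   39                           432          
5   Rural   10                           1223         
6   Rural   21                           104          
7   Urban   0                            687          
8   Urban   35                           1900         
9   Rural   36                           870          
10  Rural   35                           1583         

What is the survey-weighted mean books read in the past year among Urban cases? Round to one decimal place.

Urban rows: 1, 3, 7, 8
Weighted sum = 48×1852 + 28×1108 + 0×687 + 35×1900
  = 88896 + 31024 + 0 + 66500 = 186420
Sum of weights = 1852 + 1108 + 687 + 1900 = 5547
Weighted mean = 186420 / 5547 = 33.607355

33.6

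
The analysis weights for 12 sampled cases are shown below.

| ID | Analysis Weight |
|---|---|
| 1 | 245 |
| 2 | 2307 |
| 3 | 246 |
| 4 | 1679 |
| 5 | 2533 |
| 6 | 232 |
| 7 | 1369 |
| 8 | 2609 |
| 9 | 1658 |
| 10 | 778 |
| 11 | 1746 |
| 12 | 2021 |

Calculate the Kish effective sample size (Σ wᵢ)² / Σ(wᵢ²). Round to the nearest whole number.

Σ wᵢ = 245 + 2307 + 246 + 1679 + 2533 + 232 + 1369 + 2609 + 1658 + 778 + 1746 + 2021 = 17423
Σ wᵢ² = 33899991
n_eff = 17423² / 33899991 = 303560929 / 33899991 = 8.9546021

9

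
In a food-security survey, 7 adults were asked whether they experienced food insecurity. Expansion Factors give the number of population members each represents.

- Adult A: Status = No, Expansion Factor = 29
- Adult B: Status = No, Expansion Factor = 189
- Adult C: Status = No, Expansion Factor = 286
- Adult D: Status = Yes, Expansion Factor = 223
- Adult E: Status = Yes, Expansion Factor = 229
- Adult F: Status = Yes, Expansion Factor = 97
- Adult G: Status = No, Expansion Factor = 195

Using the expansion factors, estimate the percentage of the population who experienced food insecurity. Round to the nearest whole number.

Sum of weights for 'Yes' = 223 + 229 + 97 = 549
Total weight = 29 + 189 + 286 + 223 + 229 + 97 + 195 = 1248
Weighted proportion = 549 / 1248 = 0.43990385 → 43.990385%

44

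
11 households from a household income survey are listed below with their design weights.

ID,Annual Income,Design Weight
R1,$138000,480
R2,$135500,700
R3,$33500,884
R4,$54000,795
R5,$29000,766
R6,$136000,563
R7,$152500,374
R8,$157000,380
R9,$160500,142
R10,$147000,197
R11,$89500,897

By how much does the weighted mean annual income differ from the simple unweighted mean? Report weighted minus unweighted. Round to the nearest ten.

-17980

Unweighted sum = 138000 + 135500 + 33500 + 54000 + 29000 + 136000 + 152500 + 157000 + 160500 + 147000 + 89500 = 1232500
Unweighted mean = 1232500 / 11 = 112045.45
Weighted sum = 138000×480 + 135500×700 + 33500×884 + 54000×795 + 29000×766 + 136000×563 + 152500×374 + 157000×380 + 160500×142 + 147000×197 + 89500×897
  = 66240000 + 94850000 + 29614000 + 42930000 + 22214000 + 76568000 + 57035000 + 59660000 + 22791000 + 28959000 + 80281500 = 581142500
Sum of weights = 480 + 700 + 884 + 795 + 766 + 563 + 374 + 380 + 142 + 197 + 897 = 6178
Weighted mean = 581142500 / 6178 = 94066.445
Difference (weighted minus unweighted) = -17979.009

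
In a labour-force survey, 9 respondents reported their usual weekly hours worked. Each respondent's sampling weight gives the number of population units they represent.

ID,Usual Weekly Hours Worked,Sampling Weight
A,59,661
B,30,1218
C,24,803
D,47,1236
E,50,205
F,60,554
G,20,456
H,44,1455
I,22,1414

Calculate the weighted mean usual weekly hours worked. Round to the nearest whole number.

Weighted sum = 59×661 + 30×1218 + 24×803 + 47×1236 + 50×205 + 60×554 + 20×456 + 44×1455 + 22×1414
  = 38999 + 36540 + 19272 + 58092 + 10250 + 33240 + 9120 + 64020 + 31108 = 300641
Sum of weights = 661 + 1218 + 803 + 1236 + 205 + 554 + 456 + 1455 + 1414 = 8002
Weighted mean = 300641 / 8002 = 37.570732

38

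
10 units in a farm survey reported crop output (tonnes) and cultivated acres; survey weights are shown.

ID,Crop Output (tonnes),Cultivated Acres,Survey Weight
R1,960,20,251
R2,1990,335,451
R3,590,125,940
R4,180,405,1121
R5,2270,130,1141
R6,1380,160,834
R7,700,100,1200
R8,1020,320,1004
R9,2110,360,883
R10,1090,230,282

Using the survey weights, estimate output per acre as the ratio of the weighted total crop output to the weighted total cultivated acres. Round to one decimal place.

Σ wᵢ·y = 9670410
Σ wᵢ·x = 20×251 + 335×451 + 125×940 + 405×1121 + 130×1141 + 160×834 + 100×1200 + 320×1004 + 360×883 + 230×282
  = 1833400
Ratio = 9670410 / 1833400 = 5.2745773

5.3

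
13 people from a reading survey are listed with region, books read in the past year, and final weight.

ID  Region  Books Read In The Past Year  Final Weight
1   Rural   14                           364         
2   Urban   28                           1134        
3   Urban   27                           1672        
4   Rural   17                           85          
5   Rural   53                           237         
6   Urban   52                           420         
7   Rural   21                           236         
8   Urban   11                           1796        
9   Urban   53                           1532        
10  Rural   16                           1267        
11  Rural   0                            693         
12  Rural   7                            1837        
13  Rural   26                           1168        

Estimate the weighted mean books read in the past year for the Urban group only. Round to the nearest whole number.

30

Urban rows: 2, 3, 6, 8, 9
Weighted sum = 28×1134 + 27×1672 + 52×420 + 11×1796 + 53×1532
  = 31752 + 45144 + 21840 + 19756 + 81196 = 199688
Sum of weights = 1134 + 1672 + 420 + 1796 + 1532 = 6554
Weighted mean = 199688 / 6554 = 30.468111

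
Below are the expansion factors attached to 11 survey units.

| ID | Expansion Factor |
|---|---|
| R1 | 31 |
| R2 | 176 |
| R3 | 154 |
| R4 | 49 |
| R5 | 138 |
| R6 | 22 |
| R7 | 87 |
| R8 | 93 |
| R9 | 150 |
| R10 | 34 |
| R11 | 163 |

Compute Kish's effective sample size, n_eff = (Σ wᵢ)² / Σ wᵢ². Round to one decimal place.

8.4

Σ wᵢ = 31 + 176 + 154 + 49 + 138 + 22 + 87 + 93 + 150 + 34 + 163 = 1097
Σ wᵢ² = 144025
n_eff = 1097² / 144025 = 1203409 / 144025 = 8.3555563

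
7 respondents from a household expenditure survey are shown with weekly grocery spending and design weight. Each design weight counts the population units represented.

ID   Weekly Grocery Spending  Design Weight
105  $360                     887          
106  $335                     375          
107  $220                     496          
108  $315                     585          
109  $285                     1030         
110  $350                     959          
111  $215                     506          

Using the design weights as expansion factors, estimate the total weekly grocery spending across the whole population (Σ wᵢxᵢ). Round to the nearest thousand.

1476000

Weighted total = 360×887 + 335×375 + 220×496 + 315×585 + 285×1030 + 350×959 + 215×506
  = 319320 + 125625 + 109120 + 184275 + 293550 + 335650 + 108790 = 1476330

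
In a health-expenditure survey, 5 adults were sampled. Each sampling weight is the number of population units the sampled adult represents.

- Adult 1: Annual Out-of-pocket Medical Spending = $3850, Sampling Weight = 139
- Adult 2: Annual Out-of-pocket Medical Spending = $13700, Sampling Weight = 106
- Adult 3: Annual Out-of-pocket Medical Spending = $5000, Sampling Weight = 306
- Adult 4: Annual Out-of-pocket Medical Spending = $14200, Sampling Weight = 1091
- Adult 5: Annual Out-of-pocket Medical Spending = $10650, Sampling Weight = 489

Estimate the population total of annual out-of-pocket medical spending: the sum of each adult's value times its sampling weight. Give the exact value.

Weighted total = 3850×139 + 13700×106 + 5000×306 + 14200×1091 + 10650×489
  = 535150 + 1452200 + 1530000 + 15492200 + 5207850 = 24217400

24217400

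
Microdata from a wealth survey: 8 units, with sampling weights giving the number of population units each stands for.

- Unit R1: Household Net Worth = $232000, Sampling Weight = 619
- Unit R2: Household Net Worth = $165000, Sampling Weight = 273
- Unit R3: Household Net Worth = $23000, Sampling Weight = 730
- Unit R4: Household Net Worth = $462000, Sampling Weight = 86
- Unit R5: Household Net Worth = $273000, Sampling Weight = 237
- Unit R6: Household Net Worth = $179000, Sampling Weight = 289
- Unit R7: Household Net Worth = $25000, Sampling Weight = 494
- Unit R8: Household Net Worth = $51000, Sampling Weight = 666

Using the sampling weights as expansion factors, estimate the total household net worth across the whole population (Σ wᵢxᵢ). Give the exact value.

Weighted total = 232000×619 + 165000×273 + 23000×730 + 462000×86 + 273000×237 + 179000×289 + 25000×494 + 51000×666
  = 407923000

407923000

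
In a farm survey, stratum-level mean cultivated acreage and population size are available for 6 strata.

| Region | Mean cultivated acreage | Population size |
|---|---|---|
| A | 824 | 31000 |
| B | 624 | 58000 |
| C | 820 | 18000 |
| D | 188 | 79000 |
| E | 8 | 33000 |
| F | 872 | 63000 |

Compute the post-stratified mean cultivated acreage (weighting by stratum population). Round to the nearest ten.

Σ Nₕ·x̄ₕ = 824×31000 + 624×58000 + 820×18000 + 188×79000 + 8×33000 + 872×63000
  = 25544000 + 36192000 + 14760000 + 14852000 + 264000 + 54936000 = 146548000
Σ Nₕ = 31000 + 58000 + 18000 + 79000 + 33000 + 63000 = 282000
Overall mean = 146548000 / 282000 = 519.67376

520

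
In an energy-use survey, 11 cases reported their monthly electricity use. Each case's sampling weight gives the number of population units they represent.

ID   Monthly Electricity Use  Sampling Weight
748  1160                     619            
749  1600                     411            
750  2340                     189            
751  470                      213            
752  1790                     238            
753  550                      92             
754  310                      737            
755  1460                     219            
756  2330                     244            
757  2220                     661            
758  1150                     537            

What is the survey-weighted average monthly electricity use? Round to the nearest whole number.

1345

Weighted sum = 1160×619 + 1600×411 + 2340×189 + 470×213 + 1790×238 + 550×92 + 310×737 + 1460×219 + 2330×244 + 2220×661 + 1150×537
  = 718040 + 657600 + 442260 + 100110 + 426020 + 50600 + 228470 + 319740 + 568520 + 1467420 + 617550 = 5596330
Sum of weights = 619 + 411 + 189 + 213 + 238 + 92 + 737 + 219 + 244 + 661 + 537 = 4160
Weighted mean = 5596330 / 4160 = 1345.2716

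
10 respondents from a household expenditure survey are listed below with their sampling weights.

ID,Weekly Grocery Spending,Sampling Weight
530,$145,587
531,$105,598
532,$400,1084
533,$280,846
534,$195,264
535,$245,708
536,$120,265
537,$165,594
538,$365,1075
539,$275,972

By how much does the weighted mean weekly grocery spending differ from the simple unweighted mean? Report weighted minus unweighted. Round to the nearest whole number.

33

Unweighted sum = 145 + 105 + 400 + 280 + 195 + 245 + 120 + 165 + 365 + 275 = 2295
Unweighted mean = 2295 / 10 = 229.5
Weighted sum = 145×587 + 105×598 + 400×1084 + 280×846 + 195×264 + 245×708 + 120×265 + 165×594 + 365×1075 + 275×972
  = 85115 + 62790 + 433600 + 236880 + 51480 + 173460 + 31800 + 98010 + 392375 + 267300 = 1832810
Sum of weights = 587 + 598 + 1084 + 846 + 264 + 708 + 265 + 594 + 1075 + 972 = 6993
Weighted mean = 1832810 / 6993 = 262.09209
Difference (weighted minus unweighted) = 32.592092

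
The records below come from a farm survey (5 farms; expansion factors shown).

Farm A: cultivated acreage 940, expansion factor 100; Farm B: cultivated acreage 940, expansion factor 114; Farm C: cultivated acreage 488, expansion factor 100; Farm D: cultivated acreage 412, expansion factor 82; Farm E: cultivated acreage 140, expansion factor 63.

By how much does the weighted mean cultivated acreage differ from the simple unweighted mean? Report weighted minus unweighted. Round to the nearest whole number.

53

Unweighted sum = 940 + 940 + 488 + 412 + 140 = 2920
Unweighted mean = 2920 / 5 = 584
Weighted sum = 940×100 + 940×114 + 488×100 + 412×82 + 140×63
  = 292564
Sum of weights = 100 + 114 + 100 + 82 + 63 = 459
Weighted mean = 292564 / 459 = 637.39434
Difference (weighted minus unweighted) = 53.394336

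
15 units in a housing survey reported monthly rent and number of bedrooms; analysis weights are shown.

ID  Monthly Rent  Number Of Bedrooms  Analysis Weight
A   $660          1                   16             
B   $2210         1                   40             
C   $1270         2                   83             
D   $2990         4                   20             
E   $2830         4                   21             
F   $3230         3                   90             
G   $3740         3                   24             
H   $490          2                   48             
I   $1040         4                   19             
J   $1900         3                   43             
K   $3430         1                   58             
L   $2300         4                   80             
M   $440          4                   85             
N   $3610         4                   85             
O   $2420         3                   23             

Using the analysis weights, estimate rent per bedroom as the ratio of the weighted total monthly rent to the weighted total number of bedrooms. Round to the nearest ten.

Σ wᵢ·y = 1611890
Σ wᵢ·x = 2156
Ratio = 1611890 / 2156 = 747.62987

750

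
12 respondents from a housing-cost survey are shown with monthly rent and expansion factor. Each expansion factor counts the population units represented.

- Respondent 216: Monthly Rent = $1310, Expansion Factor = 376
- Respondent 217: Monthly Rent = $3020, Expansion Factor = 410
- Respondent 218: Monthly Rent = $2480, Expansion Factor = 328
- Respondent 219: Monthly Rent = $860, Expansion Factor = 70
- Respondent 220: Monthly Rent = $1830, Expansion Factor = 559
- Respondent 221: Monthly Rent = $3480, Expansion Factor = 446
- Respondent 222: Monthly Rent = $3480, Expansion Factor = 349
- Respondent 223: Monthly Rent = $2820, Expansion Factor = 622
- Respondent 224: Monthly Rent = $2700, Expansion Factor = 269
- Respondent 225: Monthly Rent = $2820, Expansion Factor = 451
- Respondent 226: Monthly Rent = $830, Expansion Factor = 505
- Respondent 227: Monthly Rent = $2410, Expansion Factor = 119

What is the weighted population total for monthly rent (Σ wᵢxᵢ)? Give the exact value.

Weighted total = 1310×376 + 3020×410 + 2480×328 + 860×70 + 1830×559 + 3480×446 + 3480×349 + 2820×622 + 2700×269 + 2820×451 + 830×505 + 2410×119
  = 10852070

10852070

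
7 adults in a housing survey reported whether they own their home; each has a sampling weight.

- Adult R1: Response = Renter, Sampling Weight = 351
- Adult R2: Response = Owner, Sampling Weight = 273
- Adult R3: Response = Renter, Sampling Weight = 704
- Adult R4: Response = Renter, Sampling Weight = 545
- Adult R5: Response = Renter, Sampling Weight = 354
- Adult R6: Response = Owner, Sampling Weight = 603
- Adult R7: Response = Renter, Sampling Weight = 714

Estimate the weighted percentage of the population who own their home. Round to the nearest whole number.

25

Sum of weights for 'Owner' = 273 + 603 = 876
Total weight = 351 + 273 + 704 + 545 + 354 + 603 + 714 = 3544
Weighted proportion = 876 / 3544 = 0.24717833 → 24.717833%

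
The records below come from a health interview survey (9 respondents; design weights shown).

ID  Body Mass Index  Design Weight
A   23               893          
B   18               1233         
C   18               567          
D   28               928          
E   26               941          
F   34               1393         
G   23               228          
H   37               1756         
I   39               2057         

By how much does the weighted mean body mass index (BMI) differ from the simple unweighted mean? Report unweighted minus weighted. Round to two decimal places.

-2.80

Unweighted sum = 23 + 18 + 18 + 28 + 26 + 34 + 23 + 37 + 39 = 246
Unweighted mean = 246 / 9 = 27.333333
Weighted sum = 23×893 + 18×1233 + 18×567 + 28×928 + 26×941 + 34×1393 + 23×228 + 37×1756 + 39×2057
  = 301190
Sum of weights = 893 + 1233 + 567 + 928 + 941 + 1393 + 228 + 1756 + 2057 = 9996
Weighted mean = 301190 / 9996 = 30.131052
Difference (unweighted minus weighted) = -2.7977191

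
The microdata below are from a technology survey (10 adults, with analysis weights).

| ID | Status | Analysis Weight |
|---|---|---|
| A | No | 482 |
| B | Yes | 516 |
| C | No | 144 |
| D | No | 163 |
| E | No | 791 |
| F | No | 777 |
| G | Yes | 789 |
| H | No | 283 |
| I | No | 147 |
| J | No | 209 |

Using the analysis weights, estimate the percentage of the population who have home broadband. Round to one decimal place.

Sum of weights for 'Yes' = 516 + 789 = 1305
Total weight = 4301
Weighted proportion = 1305 / 4301 = 0.30341781 → 30.341781%

30.3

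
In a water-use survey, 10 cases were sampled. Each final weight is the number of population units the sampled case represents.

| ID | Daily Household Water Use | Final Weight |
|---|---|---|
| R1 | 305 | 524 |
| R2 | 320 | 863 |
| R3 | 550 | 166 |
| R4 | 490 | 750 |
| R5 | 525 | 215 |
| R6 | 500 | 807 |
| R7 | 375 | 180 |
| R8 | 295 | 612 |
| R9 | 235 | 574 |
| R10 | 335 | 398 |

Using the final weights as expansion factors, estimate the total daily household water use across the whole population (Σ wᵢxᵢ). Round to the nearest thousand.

1927000

Weighted total = 305×524 + 320×863 + 550×166 + 490×750 + 525×215 + 500×807 + 375×180 + 295×612 + 235×574 + 335×398
  = 159820 + 276160 + 91300 + 367500 + 112875 + 403500 + 67500 + 180540 + 134890 + 133330 = 1927415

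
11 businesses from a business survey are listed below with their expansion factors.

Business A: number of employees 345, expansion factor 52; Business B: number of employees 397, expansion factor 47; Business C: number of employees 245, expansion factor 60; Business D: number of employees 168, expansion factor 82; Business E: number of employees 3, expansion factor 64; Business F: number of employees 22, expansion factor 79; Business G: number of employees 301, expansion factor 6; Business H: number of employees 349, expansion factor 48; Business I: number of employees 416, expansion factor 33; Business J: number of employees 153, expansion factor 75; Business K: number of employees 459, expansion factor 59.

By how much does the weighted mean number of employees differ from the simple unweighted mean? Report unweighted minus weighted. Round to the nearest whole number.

Unweighted sum = 345 + 397 + 245 + 168 + 3 + 22 + 301 + 349 + 416 + 153 + 459 = 2858
Unweighted mean = 2858 / 11 = 259.81818
Weighted sum = 137847
Sum of weights = 605
Weighted mean = 137847 / 605 = 227.84628
Difference (unweighted minus weighted) = 31.971901

32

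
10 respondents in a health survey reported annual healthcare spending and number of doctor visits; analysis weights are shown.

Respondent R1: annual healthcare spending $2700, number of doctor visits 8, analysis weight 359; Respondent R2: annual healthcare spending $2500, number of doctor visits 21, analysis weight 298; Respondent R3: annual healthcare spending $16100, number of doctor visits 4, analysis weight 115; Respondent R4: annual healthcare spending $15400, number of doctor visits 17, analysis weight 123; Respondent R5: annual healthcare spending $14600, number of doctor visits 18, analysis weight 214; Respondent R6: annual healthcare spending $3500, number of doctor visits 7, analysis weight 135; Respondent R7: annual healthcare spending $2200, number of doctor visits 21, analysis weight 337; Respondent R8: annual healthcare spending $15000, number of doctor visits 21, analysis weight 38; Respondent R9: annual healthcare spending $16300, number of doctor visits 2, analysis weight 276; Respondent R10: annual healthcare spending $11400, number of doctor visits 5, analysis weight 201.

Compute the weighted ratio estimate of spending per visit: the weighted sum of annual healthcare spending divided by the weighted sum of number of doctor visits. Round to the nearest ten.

660

Σ wᵢ·y = 2700×359 + 2500×298 + 16100×115 + 15400×123 + 14600×214 + 3500×135 + 2200×337 + 15000×38 + 16300×276 + 11400×201
  = 969300 + 745000 + 1851500 + 1894200 + 3124400 + 472500 + 741400 + 570000 + 4498800 + 2291400 = 17158500
Σ wᵢ·x = 8×359 + 21×298 + 4×115 + 17×123 + 18×214 + 7×135 + 21×337 + 21×38 + 2×276 + 5×201
  = 2872 + 6258 + 460 + 2091 + 3852 + 945 + 7077 + 798 + 552 + 1005 = 25910
Ratio = 17158500 / 25910 = 662.23466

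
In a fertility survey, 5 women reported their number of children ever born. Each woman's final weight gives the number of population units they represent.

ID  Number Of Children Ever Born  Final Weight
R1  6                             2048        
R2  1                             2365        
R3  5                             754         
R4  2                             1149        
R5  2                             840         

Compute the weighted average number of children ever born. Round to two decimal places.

Weighted sum = 6×2048 + 1×2365 + 5×754 + 2×1149 + 2×840
  = 12288 + 2365 + 3770 + 2298 + 1680 = 22401
Sum of weights = 2048 + 2365 + 754 + 1149 + 840 = 7156
Weighted mean = 22401 / 7156 = 3.1303801

3.13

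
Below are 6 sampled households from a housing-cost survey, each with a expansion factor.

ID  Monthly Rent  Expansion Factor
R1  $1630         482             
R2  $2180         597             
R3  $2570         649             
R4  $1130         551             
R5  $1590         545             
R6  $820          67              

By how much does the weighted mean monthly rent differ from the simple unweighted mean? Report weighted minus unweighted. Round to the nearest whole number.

180

Unweighted sum = 1630 + 2180 + 2570 + 1130 + 1590 + 820 = 9920
Unweighted mean = 9920 / 6 = 1653.3333
Weighted sum = 1630×482 + 2180×597 + 2570×649 + 1130×551 + 1590×545 + 820×67
  = 5299170
Sum of weights = 482 + 597 + 649 + 551 + 545 + 67 = 2891
Weighted mean = 5299170 / 2891 = 1832.9886
Difference (weighted minus unweighted) = 179.65525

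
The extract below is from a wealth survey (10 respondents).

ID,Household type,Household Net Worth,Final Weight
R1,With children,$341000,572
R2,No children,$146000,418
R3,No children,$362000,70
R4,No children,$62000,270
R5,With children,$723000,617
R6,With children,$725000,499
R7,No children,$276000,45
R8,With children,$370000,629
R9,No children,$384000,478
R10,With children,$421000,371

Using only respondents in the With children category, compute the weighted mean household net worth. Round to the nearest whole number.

517797

With children rows: R1, R5, R6, R8, R10
Weighted sum = 341000×572 + 723000×617 + 725000×499 + 370000×629 + 421000×371
  = 195052000 + 446091000 + 361775000 + 232730000 + 156191000 = 1391839000
Sum of weights = 572 + 617 + 499 + 629 + 371 = 2688
Weighted mean = 1391839000 / 2688 = 517797.25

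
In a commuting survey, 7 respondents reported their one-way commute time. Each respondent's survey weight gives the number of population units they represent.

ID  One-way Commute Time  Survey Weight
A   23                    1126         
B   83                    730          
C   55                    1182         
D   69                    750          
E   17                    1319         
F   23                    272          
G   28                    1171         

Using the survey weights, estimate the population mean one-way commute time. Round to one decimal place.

Weighted sum = 23×1126 + 83×730 + 55×1182 + 69×750 + 17×1319 + 23×272 + 28×1171
  = 25898 + 60590 + 65010 + 51750 + 22423 + 6256 + 32788 = 264715
Sum of weights = 1126 + 730 + 1182 + 750 + 1319 + 272 + 1171 = 6550
Weighted mean = 264715 / 6550 = 40.414504

40.4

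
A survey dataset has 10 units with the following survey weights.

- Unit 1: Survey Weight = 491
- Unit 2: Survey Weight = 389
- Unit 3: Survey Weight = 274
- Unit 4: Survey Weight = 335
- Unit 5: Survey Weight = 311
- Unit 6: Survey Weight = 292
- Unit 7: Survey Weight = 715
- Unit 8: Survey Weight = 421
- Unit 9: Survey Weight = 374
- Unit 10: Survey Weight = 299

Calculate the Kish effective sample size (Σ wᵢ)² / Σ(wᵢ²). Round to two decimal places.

Σ wᵢ = 491 + 389 + 274 + 335 + 311 + 292 + 715 + 421 + 374 + 299 = 3901
Σ wᵢ² = 241081 + 151321 + 75076 + 112225 + 96721 + 85264 + 511225 + 177241 + 139876 + 89401 = 1679431
n_eff = 3901² / 1679431 = 15217801 / 1679431 = 9.0612839

9.06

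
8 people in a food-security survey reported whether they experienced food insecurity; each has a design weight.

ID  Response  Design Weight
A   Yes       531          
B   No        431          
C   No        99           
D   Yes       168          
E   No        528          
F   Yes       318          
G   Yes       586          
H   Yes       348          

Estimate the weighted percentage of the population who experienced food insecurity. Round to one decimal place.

64.8

Sum of weights for 'Yes' = 531 + 168 + 318 + 586 + 348 = 1951
Total weight = 531 + 431 + 99 + 168 + 528 + 318 + 586 + 348 = 3009
Weighted proportion = 1951 / 3009 = 0.64838817 → 64.838817%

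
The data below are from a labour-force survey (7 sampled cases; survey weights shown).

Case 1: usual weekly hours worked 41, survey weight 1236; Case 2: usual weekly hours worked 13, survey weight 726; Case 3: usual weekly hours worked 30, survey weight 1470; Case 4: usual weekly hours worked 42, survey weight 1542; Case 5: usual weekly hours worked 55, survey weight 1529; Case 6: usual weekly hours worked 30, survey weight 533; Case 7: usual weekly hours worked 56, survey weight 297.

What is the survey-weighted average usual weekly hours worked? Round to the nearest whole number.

39

Weighted sum = 41×1236 + 13×726 + 30×1470 + 42×1542 + 55×1529 + 30×533 + 56×297
  = 50676 + 9438 + 44100 + 64764 + 84095 + 15990 + 16632 = 285695
Sum of weights = 1236 + 726 + 1470 + 1542 + 1529 + 533 + 297 = 7333
Weighted mean = 285695 / 7333 = 38.96018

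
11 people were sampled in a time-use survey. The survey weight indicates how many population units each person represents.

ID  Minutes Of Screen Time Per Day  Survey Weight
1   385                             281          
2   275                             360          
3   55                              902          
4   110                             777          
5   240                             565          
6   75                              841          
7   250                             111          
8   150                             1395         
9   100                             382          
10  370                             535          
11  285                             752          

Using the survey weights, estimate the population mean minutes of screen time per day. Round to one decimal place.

178.0

Weighted sum = 385×281 + 275×360 + 55×902 + 110×777 + 240×565 + 75×841 + 250×111 + 150×1395 + 100×382 + 370×535 + 285×752
  = 1228410
Sum of weights = 6901
Weighted mean = 1228410 / 6901 = 178.00464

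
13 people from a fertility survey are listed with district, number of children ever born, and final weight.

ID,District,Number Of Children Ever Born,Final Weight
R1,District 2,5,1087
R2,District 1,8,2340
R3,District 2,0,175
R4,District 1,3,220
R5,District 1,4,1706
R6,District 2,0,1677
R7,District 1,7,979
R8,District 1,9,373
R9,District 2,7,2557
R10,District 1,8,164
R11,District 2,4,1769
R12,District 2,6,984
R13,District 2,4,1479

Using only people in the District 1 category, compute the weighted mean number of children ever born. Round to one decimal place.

6.5

District 1 rows: R2, R4, R5, R7, R8, R10
Weighted sum = 37726
Sum of weights = 5782
Weighted mean = 37726 / 5782 = 6.5247319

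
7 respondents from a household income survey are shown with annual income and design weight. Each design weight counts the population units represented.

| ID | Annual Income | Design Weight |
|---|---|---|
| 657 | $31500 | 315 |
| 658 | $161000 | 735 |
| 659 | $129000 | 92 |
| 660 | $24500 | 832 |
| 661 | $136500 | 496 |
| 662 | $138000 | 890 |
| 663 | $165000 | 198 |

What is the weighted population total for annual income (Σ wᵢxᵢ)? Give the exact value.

Weighted total = 31500×315 + 161000×735 + 129000×92 + 24500×832 + 136500×496 + 138000×890 + 165000×198
  = 9922500 + 118335000 + 11868000 + 20384000 + 67704000 + 122820000 + 32670000 = 383703500

383703500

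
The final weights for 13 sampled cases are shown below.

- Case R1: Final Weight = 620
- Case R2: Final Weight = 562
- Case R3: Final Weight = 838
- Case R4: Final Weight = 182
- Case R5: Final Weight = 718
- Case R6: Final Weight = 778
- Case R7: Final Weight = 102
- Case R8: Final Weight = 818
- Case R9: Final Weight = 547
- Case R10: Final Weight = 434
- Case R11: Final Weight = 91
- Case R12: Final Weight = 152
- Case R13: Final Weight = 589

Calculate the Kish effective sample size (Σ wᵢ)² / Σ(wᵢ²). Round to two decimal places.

Σ wᵢ = 6431
Σ wᵢ² = 4101819
n_eff = 6431² / 4101819 = 41357761 / 4101819 = 10.082785

10.08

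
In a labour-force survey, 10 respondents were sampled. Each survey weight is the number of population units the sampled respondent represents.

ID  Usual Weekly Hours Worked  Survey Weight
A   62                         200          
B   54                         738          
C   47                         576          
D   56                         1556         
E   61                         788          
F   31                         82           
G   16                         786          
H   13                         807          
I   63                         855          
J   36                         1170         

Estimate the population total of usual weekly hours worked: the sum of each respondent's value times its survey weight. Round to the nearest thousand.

336000

Weighted total = 62×200 + 54×738 + 47×576 + 56×1556 + 61×788 + 31×82 + 16×786 + 13×807 + 63×855 + 36×1170
  = 12400 + 39852 + 27072 + 87136 + 48068 + 2542 + 12576 + 10491 + 53865 + 42120 = 336122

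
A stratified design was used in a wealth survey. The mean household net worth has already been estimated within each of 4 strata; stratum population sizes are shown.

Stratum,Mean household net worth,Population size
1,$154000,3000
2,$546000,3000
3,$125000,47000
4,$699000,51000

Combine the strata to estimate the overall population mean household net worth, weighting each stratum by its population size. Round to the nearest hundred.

Σ Nₕ·x̄ₕ = 154000×3000 + 546000×3000 + 125000×47000 + 699000×51000
  = 43624000000
Σ Nₕ = 3000 + 3000 + 47000 + 51000 = 104000
Overall mean = 43624000000 / 104000 = 419461.54

419500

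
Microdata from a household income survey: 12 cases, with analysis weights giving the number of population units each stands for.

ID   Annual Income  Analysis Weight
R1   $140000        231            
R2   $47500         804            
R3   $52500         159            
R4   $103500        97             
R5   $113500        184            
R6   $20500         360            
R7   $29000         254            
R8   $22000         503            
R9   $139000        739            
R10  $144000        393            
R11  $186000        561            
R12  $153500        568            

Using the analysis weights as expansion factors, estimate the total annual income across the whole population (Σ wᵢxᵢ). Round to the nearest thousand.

Weighted total = 140000×231 + 47500×804 + 52500×159 + 103500×97 + 113500×184 + 20500×360 + 29000×254 + 22000×503 + 139000×739 + 144000×393 + 186000×561 + 153500×568
  = 486460000

486460000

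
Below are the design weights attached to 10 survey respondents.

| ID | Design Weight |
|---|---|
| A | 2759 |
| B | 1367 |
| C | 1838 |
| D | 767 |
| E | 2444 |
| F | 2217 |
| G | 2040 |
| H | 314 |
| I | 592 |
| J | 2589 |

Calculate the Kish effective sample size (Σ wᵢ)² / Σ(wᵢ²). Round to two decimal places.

Σ wᵢ = 2759 + 1367 + 1838 + 767 + 2444 + 2217 + 2040 + 314 + 592 + 2589 = 16927
Σ wᵢ² = 7612081 + 1868689 + 3378244 + 588289 + 5973136 + 4915089 + 4161600 + 98596 + 350464 + 6702921 = 35649109
n_eff = 16927² / 35649109 = 286523329 / 35649109 = 8.0373209

8.04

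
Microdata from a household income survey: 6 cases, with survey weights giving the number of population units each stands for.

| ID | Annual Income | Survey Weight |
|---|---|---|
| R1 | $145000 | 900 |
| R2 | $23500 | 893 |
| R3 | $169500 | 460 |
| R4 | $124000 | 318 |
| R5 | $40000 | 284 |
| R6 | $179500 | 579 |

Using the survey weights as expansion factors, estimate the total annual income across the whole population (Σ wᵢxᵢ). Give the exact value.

Weighted total = 145000×900 + 23500×893 + 169500×460 + 124000×318 + 40000×284 + 179500×579
  = 384178000

384178000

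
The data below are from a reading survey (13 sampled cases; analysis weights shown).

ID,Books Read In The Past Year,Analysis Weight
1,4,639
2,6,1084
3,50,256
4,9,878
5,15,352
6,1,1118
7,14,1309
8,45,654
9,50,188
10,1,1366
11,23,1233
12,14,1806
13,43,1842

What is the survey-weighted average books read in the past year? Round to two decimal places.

17.88

Weighted sum = 227531
Sum of weights = 12725
Weighted mean = 227531 / 12725 = 17.880629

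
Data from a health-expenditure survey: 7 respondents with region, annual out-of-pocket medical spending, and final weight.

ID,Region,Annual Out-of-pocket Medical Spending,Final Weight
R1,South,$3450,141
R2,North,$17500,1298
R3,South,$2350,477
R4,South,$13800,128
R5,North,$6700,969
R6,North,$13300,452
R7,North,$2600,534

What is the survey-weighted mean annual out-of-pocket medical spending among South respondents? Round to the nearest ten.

4520

South rows: R1, R3, R4
Weighted sum = 3450×141 + 2350×477 + 13800×128
  = 486450 + 1120950 + 1766400 = 3373800
Sum of weights = 141 + 477 + 128 = 746
Weighted mean = 3373800 / 746 = 4522.5201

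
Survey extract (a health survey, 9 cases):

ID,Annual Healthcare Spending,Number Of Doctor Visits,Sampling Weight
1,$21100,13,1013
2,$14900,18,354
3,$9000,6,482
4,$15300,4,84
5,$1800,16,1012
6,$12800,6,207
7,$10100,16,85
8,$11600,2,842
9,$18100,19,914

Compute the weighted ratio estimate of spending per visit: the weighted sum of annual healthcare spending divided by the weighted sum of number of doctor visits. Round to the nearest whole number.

Σ wᵢ·y = 21100×1013 + 14900×354 + 9000×482 + 15300×84 + 1800×1012 + 12800×207 + 10100×85 + 11600×842 + 18100×914
  = 21374300 + 5274600 + 4338000 + 1285200 + 1821600 + 2649600 + 858500 + 9767200 + 16543400 = 63912400
Σ wᵢ·x = 13×1013 + 18×354 + 6×482 + 4×84 + 16×1012 + 6×207 + 16×85 + 2×842 + 19×914
  = 13169 + 6372 + 2892 + 336 + 16192 + 1242 + 1360 + 1684 + 17366 = 60613
Ratio = 63912400 / 60613 = 1054.4339

1054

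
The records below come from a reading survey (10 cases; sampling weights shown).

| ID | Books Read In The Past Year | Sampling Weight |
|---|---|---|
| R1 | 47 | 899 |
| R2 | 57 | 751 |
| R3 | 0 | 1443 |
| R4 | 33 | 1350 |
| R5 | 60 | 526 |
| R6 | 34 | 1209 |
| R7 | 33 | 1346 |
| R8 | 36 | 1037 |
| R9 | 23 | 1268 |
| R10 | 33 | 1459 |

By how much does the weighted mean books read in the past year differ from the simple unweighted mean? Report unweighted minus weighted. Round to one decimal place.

3.6

Unweighted sum = 47 + 57 + 0 + 33 + 60 + 34 + 33 + 36 + 23 + 33 = 356
Unweighted mean = 356 / 10 = 35.6
Weighted sum = 47×899 + 57×751 + 0×1443 + 33×1350 + 60×526 + 34×1209 + 33×1346 + 36×1037 + 23×1268 + 33×1459
  = 361337
Sum of weights = 899 + 751 + 1443 + 1350 + 526 + 1209 + 1346 + 1037 + 1268 + 1459 = 11288
Weighted mean = 361337 / 11288 = 32.010719
Difference (unweighted minus weighted) = 3.5892807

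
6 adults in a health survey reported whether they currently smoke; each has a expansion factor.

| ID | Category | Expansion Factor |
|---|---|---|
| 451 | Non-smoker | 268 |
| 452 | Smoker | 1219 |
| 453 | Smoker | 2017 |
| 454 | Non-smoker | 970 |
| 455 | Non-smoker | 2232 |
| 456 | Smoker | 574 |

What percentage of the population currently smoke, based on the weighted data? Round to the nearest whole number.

Sum of weights for 'Smoker' = 1219 + 2017 + 574 = 3810
Total weight = 268 + 1219 + 2017 + 970 + 2232 + 574 = 7280
Weighted proportion = 3810 / 7280 = 0.52335165 → 52.335165%

52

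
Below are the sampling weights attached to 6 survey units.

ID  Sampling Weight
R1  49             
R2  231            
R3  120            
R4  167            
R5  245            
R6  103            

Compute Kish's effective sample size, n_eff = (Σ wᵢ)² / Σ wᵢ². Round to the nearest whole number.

5

Σ wᵢ = 49 + 231 + 120 + 167 + 245 + 103 = 915
Σ wᵢ² = 2401 + 53361 + 14400 + 27889 + 60025 + 10609 = 168685
n_eff = 915² / 168685 = 837225 / 168685 = 4.9632451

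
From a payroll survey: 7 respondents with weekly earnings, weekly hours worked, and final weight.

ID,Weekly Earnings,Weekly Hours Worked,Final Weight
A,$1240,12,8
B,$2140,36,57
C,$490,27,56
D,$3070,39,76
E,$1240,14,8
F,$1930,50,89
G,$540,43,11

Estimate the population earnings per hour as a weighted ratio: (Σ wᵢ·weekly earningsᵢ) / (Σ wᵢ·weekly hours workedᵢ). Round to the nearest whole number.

50

Σ wᵢ·y = 1240×8 + 2140×57 + 490×56 + 3070×76 + 1240×8 + 1930×89 + 540×11
  = 9920 + 121980 + 27440 + 233320 + 9920 + 171770 + 5940 = 580290
Σ wᵢ·x = 12×8 + 36×57 + 27×56 + 39×76 + 14×8 + 50×89 + 43×11
  = 96 + 2052 + 1512 + 2964 + 112 + 4450 + 473 = 11659
Ratio = 580290 / 11659 = 49.77185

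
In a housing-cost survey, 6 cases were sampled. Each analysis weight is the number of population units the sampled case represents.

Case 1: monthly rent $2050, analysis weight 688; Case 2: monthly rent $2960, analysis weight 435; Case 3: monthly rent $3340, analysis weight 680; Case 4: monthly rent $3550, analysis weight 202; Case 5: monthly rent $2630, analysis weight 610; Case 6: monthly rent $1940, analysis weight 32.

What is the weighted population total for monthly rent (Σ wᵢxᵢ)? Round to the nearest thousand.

Weighted total = 2050×688 + 2960×435 + 3340×680 + 3550×202 + 2630×610 + 1940×32
  = 1410400 + 1287600 + 2271200 + 717100 + 1604300 + 62080 = 7352680

7353000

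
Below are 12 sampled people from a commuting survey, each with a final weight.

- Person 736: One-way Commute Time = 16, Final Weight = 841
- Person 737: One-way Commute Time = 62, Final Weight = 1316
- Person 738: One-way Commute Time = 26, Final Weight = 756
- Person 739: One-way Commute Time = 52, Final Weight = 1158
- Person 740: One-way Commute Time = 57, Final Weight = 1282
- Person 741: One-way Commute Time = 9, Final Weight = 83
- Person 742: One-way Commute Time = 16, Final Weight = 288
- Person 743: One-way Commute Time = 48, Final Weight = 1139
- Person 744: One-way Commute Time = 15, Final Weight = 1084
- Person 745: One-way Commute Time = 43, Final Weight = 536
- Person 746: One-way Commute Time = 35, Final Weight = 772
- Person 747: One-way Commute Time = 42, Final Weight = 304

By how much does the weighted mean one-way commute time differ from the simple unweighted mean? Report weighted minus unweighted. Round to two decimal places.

5.41

Unweighted sum = 16 + 62 + 26 + 52 + 57 + 9 + 16 + 48 + 15 + 43 + 35 + 42 = 421
Unweighted mean = 421 / 12 = 35.083333
Weighted sum = 16×841 + 62×1316 + 26×756 + 52×1158 + 57×1282 + 9×83 + 16×288 + 48×1139 + 15×1084 + 43×536 + 35×772 + 42×304
  = 13456 + 81592 + 19656 + 60216 + 73074 + 747 + 4608 + 54672 + 16260 + 23048 + 27020 + 12768 = 387117
Sum of weights = 841 + 1316 + 756 + 1158 + 1282 + 83 + 288 + 1139 + 1084 + 536 + 772 + 304 = 9559
Weighted mean = 387117 / 9559 = 40.497646
Difference (weighted minus unweighted) = 5.4143129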